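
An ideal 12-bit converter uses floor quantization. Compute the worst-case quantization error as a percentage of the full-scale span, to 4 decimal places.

Truncating → worst-case error = 1 LSB = V_FS/2^12, so 100/4096 = 0.0244141 % of full scale.

0.0244 %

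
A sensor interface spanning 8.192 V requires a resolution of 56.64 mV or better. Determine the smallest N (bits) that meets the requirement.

8 bits

Number of steps required ≥ 8.192 V / 56.64 mV = 144.63.
Need 2^N ≥ 144.63; 2^7 = 128, 2^8 = 256.
Minimum N = 8.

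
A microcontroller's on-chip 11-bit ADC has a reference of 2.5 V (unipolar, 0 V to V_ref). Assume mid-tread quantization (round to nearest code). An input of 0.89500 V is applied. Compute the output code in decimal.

code 733

With 2048 levels over 2.5 V, one step is 1.221 mV.
(V_in − V_low)/LSB = (0.89500 − 0) / 0.0012207 = 733.184.
So the output code is 733.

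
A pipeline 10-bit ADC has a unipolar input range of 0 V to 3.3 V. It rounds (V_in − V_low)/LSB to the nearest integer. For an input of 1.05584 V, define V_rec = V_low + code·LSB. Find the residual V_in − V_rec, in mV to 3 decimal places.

LSB = 3.3/2^10 = 3.223 mV.
Scaled input = 327.6304 LSBs, so code = 328.
Code 328 maps back to 0 + 328×0.00322266 V = 1.0570313 V.
V_in − V_rec = -0.00119125 V = -1.191 mV.

-1.191 mV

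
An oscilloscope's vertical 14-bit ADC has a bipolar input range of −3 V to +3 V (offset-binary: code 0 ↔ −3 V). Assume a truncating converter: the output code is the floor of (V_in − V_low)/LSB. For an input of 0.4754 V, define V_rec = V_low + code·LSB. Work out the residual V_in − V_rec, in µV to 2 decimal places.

58.20 µV

One LSB is 6 V / 16384 = 366.21 µV.
(0.4754 − (−3))/0.000366211 = 9490.1589; ⌊·⌋ gives code 9490.
V_rec = (−3) + 9490·0.000366211 = 0.4753418 V.
V_in − V_rec = 5.82031e-05 V = 58.20 µV.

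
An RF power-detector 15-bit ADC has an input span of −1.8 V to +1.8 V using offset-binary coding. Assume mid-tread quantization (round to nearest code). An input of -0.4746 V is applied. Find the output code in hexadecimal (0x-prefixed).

code 0x2F20 (decimal 12064)

Full-scale span = 3.6 V; LSB = 3.6/2^15 = 109.86 µV.
(-0.4746 − (−1.8)) / 0.000109863 = 12064.085 LSBs.
round(12064.085) = 12064.
In hexadecimal (0x-prefixed): 0x2F20.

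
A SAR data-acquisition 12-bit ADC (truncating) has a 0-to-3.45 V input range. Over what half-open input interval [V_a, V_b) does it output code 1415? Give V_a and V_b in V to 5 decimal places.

LSB = 3.45/2^12 = 0.842 mV.
V_a = V_low + 1415·LSB = 1.19183 V; V_b = V_low + 1416·LSB = 1.19268 V.

[1.19183 V, 1.19268 V)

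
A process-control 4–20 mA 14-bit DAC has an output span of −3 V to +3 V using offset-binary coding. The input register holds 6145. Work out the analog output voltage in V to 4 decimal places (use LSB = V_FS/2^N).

LSB = 6 V / 2^14 = 366.21 µV.
V_out = (−3) + 6145 × 0.000366211 V = -0.749634 V.

-0.7496 V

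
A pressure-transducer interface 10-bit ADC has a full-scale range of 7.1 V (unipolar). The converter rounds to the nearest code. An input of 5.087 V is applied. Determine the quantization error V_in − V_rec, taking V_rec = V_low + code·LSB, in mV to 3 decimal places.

One LSB is 7.1 V / 1024 = 6.934 mV.
(V_in − V_low)/LSB = (5.087 − 0)/0.00693359 = 733.6744 → code 734 (round).
Code 734 maps back to 0 + 734×0.00693359 V = 5.0892578 V.
Difference: -0.00225781 V → -2.258 mV.

-2.258 mV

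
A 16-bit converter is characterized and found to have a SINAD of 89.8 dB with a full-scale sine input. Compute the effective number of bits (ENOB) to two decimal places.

14.62 bits

ENOB = (SINAD − 1.76) / 6.02 = (89.8 − 1.76)/6.02 = 14.625.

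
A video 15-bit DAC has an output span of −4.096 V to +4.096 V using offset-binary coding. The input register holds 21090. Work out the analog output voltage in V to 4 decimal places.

1.1765 V

LSB = 8.192 V / 2^15 = 250.00 µV.
V_out = (−4.096) + 21090 × 0.00025 V = 1.1765 V.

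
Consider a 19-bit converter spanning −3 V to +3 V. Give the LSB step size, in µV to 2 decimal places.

Full-scale span = 6 V.
LSB = 6 / 2^19 = 6 / 524288 = 1.14441e-05 V = 11.44 µV.

11.44 µV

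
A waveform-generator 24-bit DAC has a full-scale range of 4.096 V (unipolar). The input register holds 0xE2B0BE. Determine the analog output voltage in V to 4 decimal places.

3.6270 V

LSB = 4.096 V / 2^24 = 0.24 µV.
Code 0xE2B0BE = 14856382 decimal.
V_out = 0 + 14856382 × 2.44141e-07 V = 3.62705 V.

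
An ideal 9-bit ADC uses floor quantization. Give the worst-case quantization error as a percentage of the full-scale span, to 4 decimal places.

Truncating → worst-case error = 1 LSB = V_FS/2^9, so 100/512 = 0.195312 % of full scale.

0.1953 %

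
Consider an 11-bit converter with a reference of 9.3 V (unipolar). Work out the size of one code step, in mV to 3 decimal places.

4.541 mV

Full-scale span = 9.3 V.
LSB = 9.3 / 2^11 = 9.3 / 2048 = 0.00454102 V = 4.541 mV.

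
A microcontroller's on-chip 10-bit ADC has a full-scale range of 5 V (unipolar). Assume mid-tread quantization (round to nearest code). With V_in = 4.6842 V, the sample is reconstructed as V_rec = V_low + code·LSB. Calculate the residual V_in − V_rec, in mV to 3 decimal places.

Step size: 5 V ÷ 2^10 = 4.883 mV.
(V_in − V_low)/LSB = (4.6842 − 0)/0.00488281 = 959.3242 → code 959 (round).
Reconstructed: 4.6826172 V.
Difference: 0.00158281 V → 1.583 mV.

1.583 mV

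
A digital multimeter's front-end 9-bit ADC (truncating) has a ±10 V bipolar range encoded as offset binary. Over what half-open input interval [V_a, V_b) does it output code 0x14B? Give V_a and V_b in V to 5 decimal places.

[2.92969 V, 2.96875 V)

LSB = 20/2^9 = 39.062 mV.
Code 0x14B = 331 decimal.
V_a = V_low + 331·LSB = 2.92969 V; V_b = V_low + 332·LSB = 2.96875 V.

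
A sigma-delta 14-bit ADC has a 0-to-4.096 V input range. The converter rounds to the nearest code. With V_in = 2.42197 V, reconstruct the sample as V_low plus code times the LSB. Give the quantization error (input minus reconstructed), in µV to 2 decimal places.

One LSB is 4.096 V / 16384 = 250.00 µV.
(V_in − V_low)/LSB = (2.42197 − 0)/0.00025 = 9687.8800 → code 9688 (round).
V_rec = 0 + 9688·0.00025 = 2.422 V.
Difference: -3e-05 V → -30.00 µV.

-30.00 µV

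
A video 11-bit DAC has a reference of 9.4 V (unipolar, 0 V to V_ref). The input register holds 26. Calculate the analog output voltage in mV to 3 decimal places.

119.336 mV

LSB = 9.4 V / 2^11 = 4.590 mV.
V_out = 0 + 26 × 0.00458984 V = 0.119336 V.
= 119.336 mV.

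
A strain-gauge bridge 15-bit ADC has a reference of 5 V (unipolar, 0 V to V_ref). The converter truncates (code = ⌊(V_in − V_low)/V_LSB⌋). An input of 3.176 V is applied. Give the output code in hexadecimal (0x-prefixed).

code 0x514E (decimal 20814)

LSB = 5 V / 32768 = 152.59 µV.
(V_in − V_low)/LSB = (3.176 − 0) / 0.000152588 = 20814.234.
Floor → code 20814.
In hexadecimal (0x-prefixed): 0x514E.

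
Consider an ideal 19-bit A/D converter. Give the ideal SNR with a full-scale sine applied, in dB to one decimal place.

SNR ≈ 6.02·N + 1.76 dB = 6.02·19 + 1.76 = 116.14 dB.

116.1 dB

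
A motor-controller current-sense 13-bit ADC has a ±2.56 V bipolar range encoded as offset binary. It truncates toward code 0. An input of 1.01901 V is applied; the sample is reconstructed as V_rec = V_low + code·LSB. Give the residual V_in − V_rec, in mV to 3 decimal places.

0.260 mV

LSB = 5.12/2^13 = 0.625 mV.
(1.01901 − (−2.56))/0.000625 = 5726.4160; ⌊·⌋ gives code 5726.
Code 5726 maps back to (−2.56) + 5726×0.000625 V = 1.01875 V.
Difference: 0.00026 V → 0.260 mV.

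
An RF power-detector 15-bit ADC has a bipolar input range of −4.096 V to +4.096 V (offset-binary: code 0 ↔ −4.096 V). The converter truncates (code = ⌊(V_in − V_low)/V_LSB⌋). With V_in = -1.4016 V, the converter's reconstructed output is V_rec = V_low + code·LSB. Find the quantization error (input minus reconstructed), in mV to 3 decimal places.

LSB = 8.192/2^15 = 250.00 µV.
Scaled input = 10777.6000 LSBs, so code = 10777.
Code 10777 maps back to (−4.096) + 10777×0.00025 V = -1.40175 V.
V_in − V_rec = 0.00015 V = 0.150 mV.

0.150 mV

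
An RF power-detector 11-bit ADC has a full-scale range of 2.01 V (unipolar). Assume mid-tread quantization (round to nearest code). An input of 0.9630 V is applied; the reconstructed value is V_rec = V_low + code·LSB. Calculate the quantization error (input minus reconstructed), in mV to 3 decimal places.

LSB = 2.01/2^11 = 0.981 mV.
Scaled input = 981.2060 LSBs, so code = 981.
Code 981 maps back to 0 + 981×0.000981445 V = 0.96279785 V.
Difference: 0.000202148 V → 0.202 mV.

0.202 mV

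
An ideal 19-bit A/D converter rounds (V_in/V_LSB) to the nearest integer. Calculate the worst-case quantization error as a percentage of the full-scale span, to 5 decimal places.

0.00010 %

Rounding → worst-case error = ½ LSB = V_FS/2^20, so 100/1048576 = 9.53674e-05 % of full scale.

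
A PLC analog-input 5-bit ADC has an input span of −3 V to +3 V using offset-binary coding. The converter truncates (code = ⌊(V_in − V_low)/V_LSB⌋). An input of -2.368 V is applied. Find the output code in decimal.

Full-scale span = 6 V; LSB = 6/2^5 = 187.500 mV.
(V_in − V_low)/LSB = (-2.368 − (−3)) / 0.1875 = 3.371.
⌊·⌋(3.371) = 3.

code 3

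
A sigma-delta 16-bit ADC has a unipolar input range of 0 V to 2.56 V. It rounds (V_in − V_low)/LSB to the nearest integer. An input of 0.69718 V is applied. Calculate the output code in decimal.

code 17848

With 65536 levels over 2.56 V, one step is 39.06 µV.
(V_in − V_low)/LSB = (0.69718 − 0) / 3.90625e-05 = 17847.808.
So the output code is 17848.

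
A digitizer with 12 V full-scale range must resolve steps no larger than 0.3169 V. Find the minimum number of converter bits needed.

Number of steps required ≥ 12 V / 0.3169 V = 37.87.
Need 2^N ≥ 37.87; 2^5 = 32, 2^6 = 64.
Minimum N = 6.

6 bits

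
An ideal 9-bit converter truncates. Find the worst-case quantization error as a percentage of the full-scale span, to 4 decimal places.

0.1953 %

Truncating → worst-case error = 1 LSB = V_FS/2^9, so 100/512 = 0.195312 % of full scale.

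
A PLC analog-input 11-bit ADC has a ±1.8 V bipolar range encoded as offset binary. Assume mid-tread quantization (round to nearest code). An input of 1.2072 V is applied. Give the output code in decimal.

code 1711

LSB = 3.6 V / 2048 = 1.758 mV.
(V_in − V_low)/LSB = (1.2072 − (−1.8)) / 0.00175781 = 1710.763.
round(1710.763) = 1711.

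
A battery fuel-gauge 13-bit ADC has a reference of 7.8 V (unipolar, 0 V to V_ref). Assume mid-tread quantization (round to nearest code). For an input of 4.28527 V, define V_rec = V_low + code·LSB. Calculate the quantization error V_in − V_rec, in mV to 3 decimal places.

-0.350 mV

LSB = 7.8/2^13 = 0.952 mV.
(V_in − V_low)/LSB = (4.28527 − 0)/0.000952148 = 4500.6323 → code 4501 (round).
Code 4501 maps back to 0 + 4501×0.000952148 V = 4.2856201 V.
Error = 4.28527 − 4.2856201 = -0.000350117 V = -0.350 mV.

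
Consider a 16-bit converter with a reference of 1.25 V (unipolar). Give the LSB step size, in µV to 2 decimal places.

Full-scale span = 1.25 V.
LSB = 1.25 / 2^16 = 1.25 / 65536 = 1.90735e-05 V = 19.07 µV.

19.07 µV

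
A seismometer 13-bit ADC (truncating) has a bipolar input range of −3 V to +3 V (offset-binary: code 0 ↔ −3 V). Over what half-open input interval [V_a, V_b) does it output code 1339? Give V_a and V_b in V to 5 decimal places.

[-2.01929 V, -2.01855 V)

LSB = 6/2^13 = 0.732 mV.
V_a = V_low + 1339·LSB = -2.01929 V; V_b = V_low + 1340·LSB = -2.01855 V.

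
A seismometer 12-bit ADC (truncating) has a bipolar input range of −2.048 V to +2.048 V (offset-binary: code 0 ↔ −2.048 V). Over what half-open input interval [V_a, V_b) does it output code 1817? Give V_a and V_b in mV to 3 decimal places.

LSB = 4.096/2^12 = 1.000 mV.
V_a = V_low + 1817·LSB = -0.231 V; V_b = V_low + 1818·LSB = -0.23 V.

[-231.000 mV, -230.000 mV)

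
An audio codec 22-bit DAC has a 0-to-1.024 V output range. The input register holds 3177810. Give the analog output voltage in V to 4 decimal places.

LSB = 1.024 V / 2^22 = 0.24 µV.
V_out = 0 + 3177810 × 2.44141e-07 V = 0.775833 V.

0.7758 V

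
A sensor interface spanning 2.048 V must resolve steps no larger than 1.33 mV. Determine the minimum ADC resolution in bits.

Number of steps required ≥ 2.048 V / 1.33 mV = 1539.85.
Need 2^N ≥ 1539.85; 2^10 = 1024, 2^11 = 2048.
Minimum N = 11.

11 bits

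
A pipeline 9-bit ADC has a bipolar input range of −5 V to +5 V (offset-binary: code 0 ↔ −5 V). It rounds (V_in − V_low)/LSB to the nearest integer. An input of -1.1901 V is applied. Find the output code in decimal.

code 195

LSB = 10 V / 512 = 19.531 mV.
(V_in − V_low)/LSB = (-1.1901 − (−5)) / 0.0195312 = 195.067.
round(195.067) = 195.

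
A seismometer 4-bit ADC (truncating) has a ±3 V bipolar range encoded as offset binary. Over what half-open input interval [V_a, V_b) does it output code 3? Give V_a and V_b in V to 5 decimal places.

LSB = 6/2^4 = 375.000 mV.
V_a = V_low + 3·LSB = -1.875 V; V_b = V_low + 4·LSB = -1.5 V.

[-1.87500 V, -1.50000 V)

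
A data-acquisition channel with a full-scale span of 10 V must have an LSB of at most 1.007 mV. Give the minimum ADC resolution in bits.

Number of steps required ≥ 10 V / 1.007 mV = 9930.49.
Need 2^N ≥ 9930.49; 2^13 = 8192, 2^14 = 16384.
Minimum N = 14.

14 bits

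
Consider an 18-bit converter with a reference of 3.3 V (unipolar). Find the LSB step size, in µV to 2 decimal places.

Full-scale span = 3.3 V.
LSB = 3.3 / 2^18 = 3.3 / 262144 = 1.25885e-05 V = 12.59 µV.

12.59 µV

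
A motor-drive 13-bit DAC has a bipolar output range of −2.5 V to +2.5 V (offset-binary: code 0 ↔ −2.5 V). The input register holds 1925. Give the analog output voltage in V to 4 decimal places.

LSB = 5 V / 2^13 = 0.610 mV.
V_out = (−2.5) + 1925 × 0.000610352 V = -1.32507 V.

-1.3251 V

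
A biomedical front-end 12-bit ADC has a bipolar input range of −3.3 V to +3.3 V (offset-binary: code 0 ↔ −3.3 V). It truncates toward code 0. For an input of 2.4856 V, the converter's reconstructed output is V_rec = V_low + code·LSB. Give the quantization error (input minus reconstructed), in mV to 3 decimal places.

One LSB is 6.6 V / 4096 = 1.611 mV.
(V_in − V_low)/LSB = (2.4856 − (−3.3))/0.00161133 = 3590.5784 → code 3590 (floor).
V_rec = (−3.3) + 3590·0.00161133 = 2.484668 V.
Error = 2.4856 − 2.484668 = 0.000932031 V = 0.932 mV.

0.932 mV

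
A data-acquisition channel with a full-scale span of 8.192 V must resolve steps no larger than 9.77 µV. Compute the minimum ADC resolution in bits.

Number of steps required ≥ 8.192 V / 9.77 µV = 838485.16.
Need 2^N ≥ 838485.16; 2^19 = 524288, 2^20 = 1048576.
Minimum N = 20.

20 bits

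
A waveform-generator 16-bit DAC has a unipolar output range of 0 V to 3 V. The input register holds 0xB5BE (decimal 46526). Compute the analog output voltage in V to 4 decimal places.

2.1298 V

LSB = 3 V / 2^16 = 45.78 µV.
Code 0xB5BE = 46526 decimal.
V_out = 0 + 46526 × 4.57764e-05 V = 2.12979 V.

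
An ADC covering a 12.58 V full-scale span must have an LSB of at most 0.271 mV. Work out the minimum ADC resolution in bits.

Number of steps required ≥ 12.58 V / 0.271 mV = 46420.66.
Need 2^N ≥ 46420.66; 2^15 = 32768, 2^16 = 65536.
Minimum N = 16.

16 bits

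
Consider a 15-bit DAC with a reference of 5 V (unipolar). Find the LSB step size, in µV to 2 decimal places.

Full-scale span = 5 V.
LSB = 5 / 2^15 = 5 / 32768 = 0.000152588 V = 152.59 µV.

152.59 µV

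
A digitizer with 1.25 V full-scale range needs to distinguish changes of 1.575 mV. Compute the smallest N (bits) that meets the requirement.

10 bits

Number of steps required ≥ 1.25 V / 1.575 mV = 793.65.
Need 2^N ≥ 793.65; 2^9 = 512, 2^10 = 1024.
Minimum N = 10.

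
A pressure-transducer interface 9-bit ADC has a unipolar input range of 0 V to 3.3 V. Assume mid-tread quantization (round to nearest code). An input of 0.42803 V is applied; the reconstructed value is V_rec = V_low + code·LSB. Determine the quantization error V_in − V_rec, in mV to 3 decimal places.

Step size: 3.3 V ÷ 2^9 = 6.445 mV.
Scaled input = 66.4095 LSBs, so code = 66.
V_rec = 0 + 66·0.00644531 = 0.42539063 V.
Difference: 0.00263937 V → 2.639 mV.

2.639 mV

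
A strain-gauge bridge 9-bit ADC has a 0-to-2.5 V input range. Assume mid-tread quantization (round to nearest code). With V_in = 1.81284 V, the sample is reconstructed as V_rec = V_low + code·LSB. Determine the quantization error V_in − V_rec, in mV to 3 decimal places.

1.317 mV

One LSB is 2.5 V / 512 = 4.883 mV.
Scaled input = 371.2696 LSBs, so code = 371.
V_rec = 0 + 371·0.00488281 = 1.8115234 V.
V_in − V_rec = 0.00131656 V = 1.317 mV.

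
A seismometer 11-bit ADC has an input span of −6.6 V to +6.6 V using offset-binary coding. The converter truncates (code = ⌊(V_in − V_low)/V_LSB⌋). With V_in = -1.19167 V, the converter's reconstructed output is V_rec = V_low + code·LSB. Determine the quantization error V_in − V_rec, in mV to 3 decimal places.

0.713 mV

LSB = 13.2/2^11 = 6.445 mV.
Scaled input = 839.1106 LSBs, so code = 839.
V_rec = (−6.6) + 839·0.00644531 = -1.1923828 V.
Difference: 0.000712813 V → 0.713 mV.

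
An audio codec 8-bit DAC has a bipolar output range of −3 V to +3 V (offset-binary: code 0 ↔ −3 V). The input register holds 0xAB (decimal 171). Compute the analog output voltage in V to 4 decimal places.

LSB = 6 V / 2^8 = 23.438 mV.
Code 0xAB = 171 decimal.
V_out = (−3) + 171 × 0.0234375 V = 1.00781 V.

1.0078 V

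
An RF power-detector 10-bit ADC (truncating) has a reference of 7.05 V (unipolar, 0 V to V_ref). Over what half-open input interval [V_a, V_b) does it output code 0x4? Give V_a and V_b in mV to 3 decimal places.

LSB = 7.05/2^10 = 6.885 mV.
Code 0x4 = 4 decimal.
V_a = V_low + 4·LSB = 0.0275391 V; V_b = V_low + 5·LSB = 0.0344238 V.

[27.539 mV, 34.424 mV)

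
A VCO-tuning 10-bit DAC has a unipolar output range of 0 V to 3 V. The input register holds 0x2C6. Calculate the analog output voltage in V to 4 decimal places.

2.0801 V

LSB = 3 V / 2^10 = 2.930 mV.
Code 0x2C6 = 710 decimal.
V_out = 0 + 710 × 0.00292969 V = 2.08008 V.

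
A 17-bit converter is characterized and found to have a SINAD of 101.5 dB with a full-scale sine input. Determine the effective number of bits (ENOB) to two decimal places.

ENOB = (SINAD − 1.76) / 6.02 = (101.5 − 1.76)/6.02 = 16.568.

16.57 bits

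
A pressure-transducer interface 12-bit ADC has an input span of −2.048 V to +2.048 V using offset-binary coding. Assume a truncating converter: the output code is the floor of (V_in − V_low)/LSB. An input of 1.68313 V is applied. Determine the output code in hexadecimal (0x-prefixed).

code 0xE93 (decimal 3731)

LSB = 4.096 V / 4096 = 1.000 mV.
(V_in − V_low)/LSB = (1.68313 − (−2.048)) / 0.001 = 3731.130.
So the output code is 3731.
In hexadecimal (0x-prefixed): 0xE93.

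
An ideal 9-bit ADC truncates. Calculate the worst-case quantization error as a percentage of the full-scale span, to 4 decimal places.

0.1953 %

Truncating → worst-case error = 1 LSB = V_FS/2^9, so 100/512 = 0.195312 % of full scale.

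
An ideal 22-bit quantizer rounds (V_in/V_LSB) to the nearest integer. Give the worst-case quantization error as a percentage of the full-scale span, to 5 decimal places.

Rounding → worst-case error = ½ LSB = V_FS/2^23, so 100/8388608 = 1.19209e-05 % of full scale.

0.00001 %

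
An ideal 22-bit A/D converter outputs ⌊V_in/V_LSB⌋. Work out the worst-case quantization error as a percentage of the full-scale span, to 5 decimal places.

0.00002 %

Truncating → worst-case error = 1 LSB = V_FS/2^22, so 100/4194304 = 2.38419e-05 % of full scale.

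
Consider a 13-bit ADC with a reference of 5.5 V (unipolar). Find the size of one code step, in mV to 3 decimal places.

Full-scale span = 5.5 V.
LSB = 5.5 / 2^13 = 5.5 / 8192 = 0.000671387 V = 0.671 mV.

0.671 mV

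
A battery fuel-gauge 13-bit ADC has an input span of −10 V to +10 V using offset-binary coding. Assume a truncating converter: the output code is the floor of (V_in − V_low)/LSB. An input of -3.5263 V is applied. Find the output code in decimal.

With 8192 levels over 20 V, one step is 2.441 mV.
(V_in − V_low)/LSB = (-3.5263 − (−10)) / 0.00244141 = 2651.628.
⌊·⌋(2651.628) = 2651.

code 2651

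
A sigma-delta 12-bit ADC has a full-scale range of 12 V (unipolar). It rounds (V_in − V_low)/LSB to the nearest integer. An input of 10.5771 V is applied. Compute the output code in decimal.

Full-scale span = 12 V; LSB = 12/2^12 = 2.930 mV.
Input sits at 3610.317 steps above V_low.
Round → code 3610.

code 3610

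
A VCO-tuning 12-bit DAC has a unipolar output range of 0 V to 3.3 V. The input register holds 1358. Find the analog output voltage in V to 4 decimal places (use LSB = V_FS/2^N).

LSB = 3.3 V / 2^12 = 0.806 mV.
V_out = 0 + 1358 × 0.000805664 V = 1.09409 V.

1.0941 V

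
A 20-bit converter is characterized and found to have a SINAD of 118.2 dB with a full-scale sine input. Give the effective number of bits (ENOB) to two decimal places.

ENOB = (SINAD − 1.76) / 6.02 = (118.2 − 1.76)/6.02 = 19.342.

19.34 bits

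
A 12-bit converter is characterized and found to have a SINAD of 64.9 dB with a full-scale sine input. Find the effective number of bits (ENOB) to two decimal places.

10.49 bits

ENOB = (SINAD − 1.76) / 6.02 = (64.9 − 1.76)/6.02 = 10.488.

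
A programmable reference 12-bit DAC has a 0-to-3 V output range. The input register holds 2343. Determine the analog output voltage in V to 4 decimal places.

LSB = 3 V / 2^12 = 0.732 mV.
V_out = 0 + 2343 × 0.000732422 V = 1.71606 V.

1.7161 V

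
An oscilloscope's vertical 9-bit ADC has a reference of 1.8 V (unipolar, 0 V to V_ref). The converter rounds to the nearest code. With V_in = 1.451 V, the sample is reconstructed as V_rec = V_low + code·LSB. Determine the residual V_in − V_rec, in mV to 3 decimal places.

One LSB is 1.8 V / 512 = 3.516 mV.
(V_in − V_low)/LSB = (1.451 − 0)/0.00351563 = 412.7289 → code 413 (round).
V_rec = 0 + 413·0.00351563 = 1.4519531 V.
Error = 1.451 − 1.4519531 = -0.000953125 V = -0.953 mV.

-0.953 mV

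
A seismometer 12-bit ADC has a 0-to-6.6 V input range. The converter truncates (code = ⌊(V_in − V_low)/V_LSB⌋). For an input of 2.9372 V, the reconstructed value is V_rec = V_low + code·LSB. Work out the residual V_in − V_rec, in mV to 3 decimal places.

1.360 mV

LSB = 6.6/2^12 = 1.611 mV.
(V_in − V_low)/LSB = (2.9372 − 0)/0.00161133 = 1822.8441 → code 1822 (floor).
Code 1822 maps back to 0 + 1822×0.00161133 V = 2.9358398 V.
Error = 2.9372 − 2.9358398 = 0.00136016 V = 1.360 mV.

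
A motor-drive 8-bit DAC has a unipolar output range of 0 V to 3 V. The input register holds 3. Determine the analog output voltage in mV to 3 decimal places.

35.156 mV

LSB = 3 V / 2^8 = 11.719 mV.
V_out = 0 + 3 × 0.0117188 V = 0.0351562 V.
= 35.156 mV.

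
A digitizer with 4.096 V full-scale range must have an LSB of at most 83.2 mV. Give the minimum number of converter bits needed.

Number of steps required ≥ 4.096 V / 83.2 mV = 49.23.
Need 2^N ≥ 49.23; 2^5 = 32, 2^6 = 64.
Minimum N = 6.

6 bits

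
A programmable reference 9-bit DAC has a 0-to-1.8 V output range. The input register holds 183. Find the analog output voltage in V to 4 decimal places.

0.6434 V

LSB = 1.8 V / 2^9 = 3.516 mV.
V_out = 0 + 183 × 0.00351563 V = 0.643359 V.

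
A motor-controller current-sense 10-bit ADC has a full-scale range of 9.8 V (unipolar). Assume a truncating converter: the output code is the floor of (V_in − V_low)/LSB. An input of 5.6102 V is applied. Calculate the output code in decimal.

code 586

LSB = 9.8 V / 1024 = 9.570 mV.
(V_in − V_low)/LSB = (5.6102 − 0) / 0.00957031 = 586.209.
So the output code is 586.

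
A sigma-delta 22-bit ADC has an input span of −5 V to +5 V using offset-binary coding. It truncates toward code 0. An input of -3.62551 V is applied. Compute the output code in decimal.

code 576502

Full-scale span = 10 V; LSB = 10/2^22 = 2.38 µV.
(-3.62551 − (−5)) / 2.38419e-06 = 576502.890 LSBs.
⌊·⌋(576502.890) = 576502.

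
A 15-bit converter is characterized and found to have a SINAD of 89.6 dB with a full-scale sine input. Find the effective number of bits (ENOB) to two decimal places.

ENOB = (SINAD − 1.76) / 6.02 = (89.6 − 1.76)/6.02 = 14.591.

14.59 bits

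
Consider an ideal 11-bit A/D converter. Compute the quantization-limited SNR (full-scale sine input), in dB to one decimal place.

SNR ≈ 6.02·N + 1.76 dB = 6.02·11 + 1.76 = 67.98 dB.

68.0 dB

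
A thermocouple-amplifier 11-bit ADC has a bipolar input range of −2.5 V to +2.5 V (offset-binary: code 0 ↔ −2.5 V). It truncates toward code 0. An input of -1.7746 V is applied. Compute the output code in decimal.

With 2048 levels over 5 V, one step is 2.441 mV.
(V_in − V_low)/LSB = (-1.7746 − (−2.5)) / 0.00244141 = 297.124.
Floor → code 297.

code 297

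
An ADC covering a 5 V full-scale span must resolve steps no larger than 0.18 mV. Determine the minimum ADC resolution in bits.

Number of steps required ≥ 5 V / 0.18 mV = 27777.78.
Need 2^N ≥ 27777.78; 2^14 = 16384, 2^15 = 32768.
Minimum N = 15.

15 bits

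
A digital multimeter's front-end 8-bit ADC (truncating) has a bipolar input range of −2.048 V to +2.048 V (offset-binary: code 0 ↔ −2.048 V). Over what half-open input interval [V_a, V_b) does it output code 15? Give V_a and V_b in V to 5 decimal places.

LSB = 4.096/2^8 = 16.000 mV.
V_a = V_low + 15·LSB = -1.808 V; V_b = V_low + 16·LSB = -1.792 V.

[-1.80800 V, -1.79200 V)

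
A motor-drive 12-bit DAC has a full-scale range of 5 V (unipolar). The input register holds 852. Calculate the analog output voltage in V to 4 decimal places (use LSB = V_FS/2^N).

1.0400 V

LSB = 5 V / 2^12 = 1.221 mV.
V_out = 0 + 852 × 0.0012207 V = 1.04004 V.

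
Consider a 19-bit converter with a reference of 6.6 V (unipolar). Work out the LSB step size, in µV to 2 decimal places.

12.59 µV

Full-scale span = 6.6 V.
LSB = 6.6 / 2^19 = 6.6 / 524288 = 1.25885e-05 V = 12.59 µV.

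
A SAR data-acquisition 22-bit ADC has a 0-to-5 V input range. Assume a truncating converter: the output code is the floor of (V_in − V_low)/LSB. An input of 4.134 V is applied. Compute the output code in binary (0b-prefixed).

code 0b1101001110101001001010 (decimal 3467850)

LSB = 5 V / 4194304 = 1.19 µV.
Input sits at 3467850.547 steps above V_low.
So the output code is 3467850.
In binary (0b-prefixed): 0b1101001110101001001010.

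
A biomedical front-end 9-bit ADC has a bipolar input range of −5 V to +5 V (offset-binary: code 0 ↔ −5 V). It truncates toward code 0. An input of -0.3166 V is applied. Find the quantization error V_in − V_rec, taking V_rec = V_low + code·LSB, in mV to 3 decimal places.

15.431 mV

One LSB is 10 V / 512 = 19.531 mV.
Scaled input = 239.7901 LSBs, so code = 239.
V_rec = (−5) + 239·0.0195312 = -0.33203125 V.
Difference: 0.0154313 V → 15.431 mV.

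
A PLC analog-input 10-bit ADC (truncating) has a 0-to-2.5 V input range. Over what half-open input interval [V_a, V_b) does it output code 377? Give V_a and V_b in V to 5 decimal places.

[0.92041 V, 0.92285 V)

LSB = 2.5/2^10 = 2.441 mV.
V_a = V_low + 377·LSB = 0.92041 V; V_b = V_low + 378·LSB = 0.922852 V.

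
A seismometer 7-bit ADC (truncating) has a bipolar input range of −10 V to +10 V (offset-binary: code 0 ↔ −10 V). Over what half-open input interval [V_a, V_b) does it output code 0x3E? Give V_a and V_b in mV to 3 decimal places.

LSB = 20/2^7 = 156.250 mV.
Code 0x3E = 62 decimal.
V_a = V_low + 62·LSB = -0.3125 V; V_b = V_low + 63·LSB = -0.15625 V.

[-312.500 mV, -156.250 mV)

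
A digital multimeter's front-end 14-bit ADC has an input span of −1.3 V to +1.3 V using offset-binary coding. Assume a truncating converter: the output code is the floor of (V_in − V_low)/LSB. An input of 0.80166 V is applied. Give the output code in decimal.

code 13243

LSB = 2.6 V / 16384 = 158.69 µV.
Input sits at 13243.691 steps above V_low.
⌊·⌋(13243.691) = 13243.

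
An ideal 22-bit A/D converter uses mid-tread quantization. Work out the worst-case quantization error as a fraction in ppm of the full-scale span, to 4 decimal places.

Rounding → worst-case error = ½ LSB = V_FS/2^23, so 1e+06/8388608 = 0.119209 ppm of full scale.

0.1192 ppm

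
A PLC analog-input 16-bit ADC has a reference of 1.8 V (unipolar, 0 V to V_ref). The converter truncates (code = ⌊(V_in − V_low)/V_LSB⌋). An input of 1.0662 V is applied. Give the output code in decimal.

With 65536 levels over 1.8 V, one step is 27.47 µV.
(V_in − V_low)/LSB = (1.0662 − 0) / 2.74658e-05 = 38819.157.
Floor → code 38819.

code 38819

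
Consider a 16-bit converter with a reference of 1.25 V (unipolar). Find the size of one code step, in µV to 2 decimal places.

19.07 µV

Full-scale span = 1.25 V.
LSB = 1.25 / 2^16 = 1.25 / 65536 = 1.90735e-05 V = 19.07 µV.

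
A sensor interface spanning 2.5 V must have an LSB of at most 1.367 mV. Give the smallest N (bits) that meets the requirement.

Number of steps required ≥ 2.5 V / 1.367 mV = 1828.82.
Need 2^N ≥ 1828.82; 2^10 = 1024, 2^11 = 2048.
Minimum N = 11.

11 bits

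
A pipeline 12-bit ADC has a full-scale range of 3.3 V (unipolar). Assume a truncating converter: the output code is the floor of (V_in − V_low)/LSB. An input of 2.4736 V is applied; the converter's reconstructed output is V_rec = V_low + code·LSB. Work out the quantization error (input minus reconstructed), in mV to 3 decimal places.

LSB = 3.3/2^12 = 0.806 mV.
(2.4736 − 0)/0.000805664 = 3070.2623; ⌊·⌋ gives code 3070.
V_rec = 0 + 3070·0.000805664 = 2.4733887 V.
Error = 2.4736 − 2.4733887 = 0.000211328 V = 0.211 mV.

0.211 mV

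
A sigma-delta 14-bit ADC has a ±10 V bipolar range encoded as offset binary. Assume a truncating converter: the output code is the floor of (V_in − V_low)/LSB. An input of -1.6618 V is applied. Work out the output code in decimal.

Full-scale span = 20 V; LSB = 20/2^14 = 1.221 mV.
(V_in − V_low)/LSB = (-1.6618 − (−10)) / 0.0012207 = 6830.653.
So the output code is 6830.

code 6830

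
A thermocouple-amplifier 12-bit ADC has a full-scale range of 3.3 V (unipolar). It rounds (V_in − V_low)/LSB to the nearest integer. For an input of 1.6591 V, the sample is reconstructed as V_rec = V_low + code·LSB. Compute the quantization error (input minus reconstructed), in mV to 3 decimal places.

0.238 mV

Step size: 3.3 V ÷ 2^12 = 0.806 mV.
(V_in − V_low)/LSB = (1.6591 − 0)/0.000805664 = 2059.2950 → code 2059 (round).
Reconstructed: 1.6588623 V.
Error = 1.6591 − 1.6588623 = 0.000237695 V = 0.238 mV.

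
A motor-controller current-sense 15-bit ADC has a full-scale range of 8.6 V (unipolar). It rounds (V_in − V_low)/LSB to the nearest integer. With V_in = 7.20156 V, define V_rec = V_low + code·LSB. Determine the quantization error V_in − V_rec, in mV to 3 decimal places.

-0.100 mV

One LSB is 8.6 V / 32768 = 262.45 µV.
(V_in − V_low)/LSB = (7.20156 − 0)/0.000262451 = 27439.6184 → code 27440 (round).
Code 27440 maps back to 0 + 27440×0.000262451 V = 7.2016602 V.
V_in − V_rec = -0.000100156 V = -0.100 mV.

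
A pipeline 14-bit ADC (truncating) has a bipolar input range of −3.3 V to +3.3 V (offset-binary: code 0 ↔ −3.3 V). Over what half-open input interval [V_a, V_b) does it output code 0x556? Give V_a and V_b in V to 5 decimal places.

LSB = 6.6/2^14 = 402.83 µV.
Code 0x556 = 1366 decimal.
V_a = V_low + 1366·LSB = -2.74973 V; V_b = V_low + 1367·LSB = -2.74933 V.

[-2.74973 V, -2.74933 V)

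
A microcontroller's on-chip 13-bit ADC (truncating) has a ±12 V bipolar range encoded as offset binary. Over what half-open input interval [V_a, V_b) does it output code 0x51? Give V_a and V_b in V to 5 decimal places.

[-11.76270 V, -11.75977 V)

LSB = 24/2^13 = 2.930 mV.
Code 0x51 = 81 decimal.
V_a = V_low + 81·LSB = -11.7627 V; V_b = V_low + 82·LSB = -11.7598 V.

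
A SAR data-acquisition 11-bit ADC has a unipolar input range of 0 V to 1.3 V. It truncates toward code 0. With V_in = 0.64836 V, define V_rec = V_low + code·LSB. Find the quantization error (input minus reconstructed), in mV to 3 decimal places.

Step size: 1.3 V ÷ 2^11 = 0.635 mV.
Scaled input = 1021.4164 LSBs, so code = 1021.
Code 1021 maps back to 0 + 1021×0.000634766 V = 0.6480957 V.
V_in − V_rec = 0.000264297 V = 0.264 mV.

0.264 mV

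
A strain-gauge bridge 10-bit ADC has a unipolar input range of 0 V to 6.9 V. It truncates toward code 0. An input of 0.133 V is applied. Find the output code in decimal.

LSB = 6.9 V / 1024 = 6.738 mV.
(0.133 − 0) / 0.00673828 = 19.738 LSBs.
⌊·⌋(19.738) = 19.

code 19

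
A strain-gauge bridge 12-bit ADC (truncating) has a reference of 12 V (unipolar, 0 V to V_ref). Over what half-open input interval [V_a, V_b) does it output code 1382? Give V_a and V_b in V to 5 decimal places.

[4.04883 V, 4.05176 V)

LSB = 12/2^12 = 2.930 mV.
V_a = V_low + 1382·LSB = 4.04883 V; V_b = V_low + 1383·LSB = 4.05176 V.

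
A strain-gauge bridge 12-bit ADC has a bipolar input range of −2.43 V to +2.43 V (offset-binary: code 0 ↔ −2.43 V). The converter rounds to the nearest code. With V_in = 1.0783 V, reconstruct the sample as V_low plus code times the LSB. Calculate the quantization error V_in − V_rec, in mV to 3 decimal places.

Step size: 4.86 V ÷ 2^12 = 1.187 mV.
(1.0783 − (−2.43))/0.00118652 = 2956.7895; round gives code 2957.
Reconstructed: 1.0785498 V.
V_in − V_rec = -0.000249805 V = -0.250 mV.

-0.250 mV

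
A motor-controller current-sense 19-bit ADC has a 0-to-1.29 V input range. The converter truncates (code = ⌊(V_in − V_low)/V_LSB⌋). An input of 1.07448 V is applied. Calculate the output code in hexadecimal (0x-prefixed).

With 524288 levels over 1.29 V, one step is 2.46 µV.
(1.07448 − 0) / 2.46048e-06 = 436695.326 LSBs.
So the output code is 436695.
In hexadecimal (0x-prefixed): 0x6A9D7.

code 0x6A9D7 (decimal 436695)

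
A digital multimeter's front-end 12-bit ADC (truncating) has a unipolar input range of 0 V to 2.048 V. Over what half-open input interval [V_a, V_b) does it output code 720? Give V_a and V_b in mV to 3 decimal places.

LSB = 2.048/2^12 = 0.500 mV.
V_a = V_low + 720·LSB = 0.36 V; V_b = V_low + 721·LSB = 0.3605 V.

[360.000 mV, 360.500 mV)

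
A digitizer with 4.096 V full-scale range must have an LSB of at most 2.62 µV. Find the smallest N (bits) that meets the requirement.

Number of steps required ≥ 4.096 V / 2.62 µV = 1563358.78.
Need 2^N ≥ 1563358.78; 2^20 = 1048576, 2^21 = 2097152.
Minimum N = 21.

21 bits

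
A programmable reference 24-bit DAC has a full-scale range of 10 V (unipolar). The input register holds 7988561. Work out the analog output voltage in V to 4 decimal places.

LSB = 10 V / 2^24 = 0.60 µV.
V_out = 0 + 7988561 × 5.96046e-07 V = 4.76155 V.

4.7616 V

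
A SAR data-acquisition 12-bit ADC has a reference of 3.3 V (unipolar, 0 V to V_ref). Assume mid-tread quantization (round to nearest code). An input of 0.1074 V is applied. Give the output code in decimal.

Full-scale span = 3.3 V; LSB = 3.3/2^12 = 0.806 mV.
(V_in − V_low)/LSB = (0.1074 − 0) / 0.000805664 = 133.306.
Round → code 133.

code 133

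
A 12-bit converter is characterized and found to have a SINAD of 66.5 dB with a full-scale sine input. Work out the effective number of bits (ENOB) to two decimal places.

ENOB = (SINAD − 1.76) / 6.02 = (66.5 − 1.76)/6.02 = 10.754.

10.75 bits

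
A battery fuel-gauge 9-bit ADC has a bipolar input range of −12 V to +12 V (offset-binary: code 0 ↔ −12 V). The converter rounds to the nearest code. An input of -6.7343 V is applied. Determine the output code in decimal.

Full-scale span = 24 V; LSB = 24/2^9 = 46.875 mV.
(-6.7343 − (−12)) / 0.046875 = 112.335 LSBs.
round(112.335) = 112.

code 112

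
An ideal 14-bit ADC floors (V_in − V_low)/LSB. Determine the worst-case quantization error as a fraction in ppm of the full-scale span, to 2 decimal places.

61.04 ppm

Truncating → worst-case error = 1 LSB = V_FS/2^14, so 1e+06/16384 = 61.0352 ppm of full scale.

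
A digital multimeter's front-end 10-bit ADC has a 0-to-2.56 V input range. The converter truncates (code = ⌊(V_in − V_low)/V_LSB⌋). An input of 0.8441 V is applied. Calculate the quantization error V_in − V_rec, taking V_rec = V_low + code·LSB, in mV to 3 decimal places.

One LSB is 2.56 V / 1024 = 2.500 mV.
Scaled input = 337.6400 LSBs, so code = 337.
Reconstructed: 0.8425 V.
V_in − V_rec = 0.0016 V = 1.600 mV.

1.600 mV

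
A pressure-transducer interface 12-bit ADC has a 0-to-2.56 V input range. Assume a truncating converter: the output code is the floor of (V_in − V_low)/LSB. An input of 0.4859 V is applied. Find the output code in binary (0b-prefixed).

code 0b1100001001 (decimal 777)

With 4096 levels over 2.56 V, one step is 0.625 mV.
(V_in − V_low)/LSB = (0.4859 − 0) / 0.000625 = 777.440.
⌊·⌋(777.440) = 777.
In binary (0b-prefixed): 0b1100001001.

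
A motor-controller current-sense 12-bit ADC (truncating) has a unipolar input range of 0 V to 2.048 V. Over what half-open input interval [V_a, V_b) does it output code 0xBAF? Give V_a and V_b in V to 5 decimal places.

[1.49550 V, 1.49600 V)

LSB = 2.048/2^12 = 0.500 mV.
Code 0xBAF = 2991 decimal.
V_a = V_low + 2991·LSB = 1.4955 V; V_b = V_low + 2992·LSB = 1.496 V.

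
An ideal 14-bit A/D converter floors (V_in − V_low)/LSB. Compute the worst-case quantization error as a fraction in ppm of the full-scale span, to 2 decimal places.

61.04 ppm

Truncating → worst-case error = 1 LSB = V_FS/2^14, so 1e+06/16384 = 61.0352 ppm of full scale.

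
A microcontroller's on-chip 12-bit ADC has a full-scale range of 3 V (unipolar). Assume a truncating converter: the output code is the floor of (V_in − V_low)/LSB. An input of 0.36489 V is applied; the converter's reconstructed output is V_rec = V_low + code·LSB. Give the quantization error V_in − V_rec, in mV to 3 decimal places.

0.144 mV

One LSB is 3 V / 4096 = 0.732 mV.
Scaled input = 498.1965 LSBs, so code = 498.
Reconstructed: 0.36474609 V.
Difference: 0.000143906 V → 0.144 mV.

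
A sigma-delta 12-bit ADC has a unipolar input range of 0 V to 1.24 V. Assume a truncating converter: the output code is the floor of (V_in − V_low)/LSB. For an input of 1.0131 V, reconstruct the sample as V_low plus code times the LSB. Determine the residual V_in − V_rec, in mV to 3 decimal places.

0.151 mV

LSB = 1.24/2^12 = 302.73 µV.
Scaled input = 3346.4981 LSBs, so code = 3346.
Code 3346 maps back to 0 + 3346×0.000302734 V = 1.0129492 V.
Difference: 0.000150781 V → 0.151 mV.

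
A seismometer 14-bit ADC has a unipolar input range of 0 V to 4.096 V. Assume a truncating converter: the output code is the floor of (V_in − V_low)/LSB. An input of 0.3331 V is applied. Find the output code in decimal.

With 16384 levels over 4.096 V, one step is 250.00 µV.
(V_in − V_low)/LSB = (0.3331 − 0) / 0.00025 = 1332.400.
So the output code is 1332.

code 1332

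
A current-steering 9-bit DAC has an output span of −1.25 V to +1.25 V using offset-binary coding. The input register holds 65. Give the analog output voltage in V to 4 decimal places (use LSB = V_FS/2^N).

-0.9326 V

LSB = 2.5 V / 2^9 = 4.883 mV.
V_out = (−1.25) + 65 × 0.00488281 V = -0.932617 V.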